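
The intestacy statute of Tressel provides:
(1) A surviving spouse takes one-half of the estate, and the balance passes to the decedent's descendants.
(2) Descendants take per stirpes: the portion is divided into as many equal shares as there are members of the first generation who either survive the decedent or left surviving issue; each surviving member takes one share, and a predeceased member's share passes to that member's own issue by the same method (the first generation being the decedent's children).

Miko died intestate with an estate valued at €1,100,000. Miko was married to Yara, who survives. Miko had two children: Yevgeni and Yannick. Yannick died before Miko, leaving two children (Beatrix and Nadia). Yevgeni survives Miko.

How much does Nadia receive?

Nadia receives €137,500.

Yara takes one-half of €1,100,000 = €550,000. The remaining €550,000 passes to the descendants.
The descendants' portion (€550,000) is divided into 2 shares of €275,000: Yevgeni takes €275,000; Yannick's €275,000 share passes to Yannick's issue.
Yannick's share (€275,000) is divided into 2 shares of €137,500: Beatrix and Nadia each take €137,500.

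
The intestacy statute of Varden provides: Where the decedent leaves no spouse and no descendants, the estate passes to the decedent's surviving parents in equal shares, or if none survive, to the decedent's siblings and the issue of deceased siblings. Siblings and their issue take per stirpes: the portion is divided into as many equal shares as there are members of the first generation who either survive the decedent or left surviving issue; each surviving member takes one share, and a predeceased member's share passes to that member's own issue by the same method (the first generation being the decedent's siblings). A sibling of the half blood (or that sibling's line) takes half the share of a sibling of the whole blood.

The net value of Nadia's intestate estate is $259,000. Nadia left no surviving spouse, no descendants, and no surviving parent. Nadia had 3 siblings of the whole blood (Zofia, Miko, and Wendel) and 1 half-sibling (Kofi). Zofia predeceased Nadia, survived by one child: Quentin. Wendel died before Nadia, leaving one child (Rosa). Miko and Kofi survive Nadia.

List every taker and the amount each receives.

The entire $259,000 passes to the siblings and their issue.
Counting each half-blood sibling's line as half a unit, there are 7/2 units in $259,000, so one unit is $74,000. Whole-blood lines (Zofia, Miko, and Wendel) take $74,000 each; half-blood lines (Kofi) take $37,000 each.
Zofia's share ($74,000) passes entirely to Quentin.
Wendel's share ($74,000) passes entirely to Rosa.

Quentin: $74,000; Miko: $74,000; Kofi: $37,000; Rosa: $74,000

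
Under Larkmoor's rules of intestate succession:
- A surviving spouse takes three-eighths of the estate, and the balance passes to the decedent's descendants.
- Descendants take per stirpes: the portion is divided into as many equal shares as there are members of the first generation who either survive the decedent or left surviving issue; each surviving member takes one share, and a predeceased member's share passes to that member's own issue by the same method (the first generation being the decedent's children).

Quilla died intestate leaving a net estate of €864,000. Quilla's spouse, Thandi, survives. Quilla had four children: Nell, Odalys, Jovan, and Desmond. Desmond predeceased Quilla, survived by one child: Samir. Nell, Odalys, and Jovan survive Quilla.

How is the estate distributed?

Thandi: €324,000; Nell: €135,000; Odalys: €135,000; Jovan: €135,000; Samir: €135,000

Thandi takes three-eighths of €864,000 = €324,000. The remaining €540,000 passes to the descendants.
The descendants' portion (€540,000) is divided into 4 shares of €135,000: Nell, Odalys, and Jovan each take €135,000; Desmond's €135,000 share passes to Desmond's issue.
Desmond's share (€135,000) passes entirely to Samir.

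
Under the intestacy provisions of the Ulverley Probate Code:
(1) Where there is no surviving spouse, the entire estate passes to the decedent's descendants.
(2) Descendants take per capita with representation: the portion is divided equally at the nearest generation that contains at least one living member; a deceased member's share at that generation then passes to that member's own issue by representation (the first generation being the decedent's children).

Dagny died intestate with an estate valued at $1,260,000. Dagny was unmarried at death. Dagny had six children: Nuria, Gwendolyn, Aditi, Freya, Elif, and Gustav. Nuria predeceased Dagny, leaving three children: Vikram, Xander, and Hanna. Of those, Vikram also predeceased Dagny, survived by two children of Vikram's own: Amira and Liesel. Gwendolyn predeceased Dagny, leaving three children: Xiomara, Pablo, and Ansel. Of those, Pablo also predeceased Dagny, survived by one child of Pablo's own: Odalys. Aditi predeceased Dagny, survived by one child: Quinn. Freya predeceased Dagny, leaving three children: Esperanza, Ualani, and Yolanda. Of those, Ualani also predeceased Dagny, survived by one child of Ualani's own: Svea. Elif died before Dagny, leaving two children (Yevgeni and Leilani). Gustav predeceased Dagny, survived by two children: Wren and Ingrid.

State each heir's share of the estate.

Amira: $45,000; Liesel: $45,000; Xander: $90,000; Hanna: $90,000; Xiomara: $90,000; Odalys: $90,000; Ansel: $90,000; Quinn: $90,000; Esperanza: $90,000; Svea: $90,000; Yolanda: $90,000; Yevgeni: $90,000; Leilani: $90,000; Wren: $90,000; Ingrid: $90,000

The entire $1,260,000 passes to the descendants.
No child survives, so the initial division is made at the grandchildren's generation.
That amount ($1,260,000) is divided into 14 shares of $90,000: Xander, Hanna, Xiomara, Ansel, Quinn, Esperanza, Yolanda, Yevgeni, Leilani, Wren, and Ingrid each take $90,000; Vikram's $90,000 share passes to Vikram's issue; Pablo's $90,000 share passes to Pablo's issue; Ualani's $90,000 share passes to Ualani's issue.
Vikram's share ($90,000) is divided into 2 shares of $45,000: Amira and Liesel each take $45,000.
Pablo's share ($90,000) passes entirely to Odalys.
Ualani's share ($90,000) passes entirely to Svea.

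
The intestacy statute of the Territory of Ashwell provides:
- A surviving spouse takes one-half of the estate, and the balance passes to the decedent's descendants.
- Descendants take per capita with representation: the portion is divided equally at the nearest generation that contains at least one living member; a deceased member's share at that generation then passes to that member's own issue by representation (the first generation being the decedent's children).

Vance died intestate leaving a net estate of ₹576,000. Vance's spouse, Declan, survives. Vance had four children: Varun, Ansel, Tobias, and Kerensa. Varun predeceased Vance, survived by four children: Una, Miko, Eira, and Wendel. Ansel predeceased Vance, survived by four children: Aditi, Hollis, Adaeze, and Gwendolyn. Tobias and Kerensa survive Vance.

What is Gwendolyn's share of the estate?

Gwendolyn receives ₹18,000.

Declan takes one-half of ₹576,000 = ₹288,000. The remaining ₹288,000 passes to the descendants.
The descendants' portion (₹288,000) is divided into 4 shares of ₹72,000: Tobias and Kerensa each take ₹72,000; Varun's ₹72,000 share passes to Varun's issue; Ansel's ₹72,000 share passes to Ansel's issue.
Varun's share (₹72,000) is divided into 4 shares of ₹18,000: Una, Miko, Eira, and Wendel each take ₹18,000.
Ansel's share (₹72,000) is divided into 4 shares of ₹18,000: Aditi, Hollis, Adaeze, and Gwendolyn each take ₹18,000.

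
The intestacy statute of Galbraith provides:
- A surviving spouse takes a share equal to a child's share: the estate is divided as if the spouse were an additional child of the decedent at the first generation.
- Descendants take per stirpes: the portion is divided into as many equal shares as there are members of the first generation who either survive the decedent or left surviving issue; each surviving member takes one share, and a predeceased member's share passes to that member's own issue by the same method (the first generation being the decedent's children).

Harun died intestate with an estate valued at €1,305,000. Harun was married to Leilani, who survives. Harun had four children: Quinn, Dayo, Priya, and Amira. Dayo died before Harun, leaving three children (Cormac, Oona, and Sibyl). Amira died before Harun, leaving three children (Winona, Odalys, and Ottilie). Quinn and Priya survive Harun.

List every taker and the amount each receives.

Leilani: €261,000; Quinn: €261,000; Cormac: €87,000; Oona: €87,000; Sibyl: €87,000; Priya: €261,000; Winona: €87,000; Odalys: €87,000; Ottilie: €87,000

The spouse counts as an additional share at the children's level, so there are 5 primary shares of €261,000. Leilani takes one such share (€261,000).
The children's combined portion (€1,044,000) is divided into 4 shares of €261,000: Quinn and Priya each take €261,000; Dayo's €261,000 share passes to Dayo's issue; Amira's €261,000 share passes to Amira's issue.
Dayo's share (€261,000) is divided into 3 shares of €87,000: Cormac, Oona, and Sibyl each take €87,000.
Amira's share (€261,000) is divided into 3 shares of €87,000: Winona, Odalys, and Ottilie each take €87,000.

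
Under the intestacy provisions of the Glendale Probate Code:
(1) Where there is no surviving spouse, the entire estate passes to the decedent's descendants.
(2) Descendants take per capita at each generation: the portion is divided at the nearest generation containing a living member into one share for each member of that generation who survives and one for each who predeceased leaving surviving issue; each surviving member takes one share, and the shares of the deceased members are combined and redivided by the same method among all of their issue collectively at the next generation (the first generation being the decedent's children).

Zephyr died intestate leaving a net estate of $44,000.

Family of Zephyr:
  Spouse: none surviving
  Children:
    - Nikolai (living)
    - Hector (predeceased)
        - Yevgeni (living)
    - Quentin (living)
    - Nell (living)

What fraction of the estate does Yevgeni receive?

Yevgeni receives 1/4 of the estate.

The entire $44,000 passes to the descendants.
That amount ($44,000) is divided at the children's generation into 4 shares of $11,000. Nikolai, Quentin, and Nell each take $11,000. The remaining share for the deceased Hector ($11,000) is carried to the next generation.
That pool ($11,000) passes entirely to Yevgeni, the sole taker at the grandchildren's generation.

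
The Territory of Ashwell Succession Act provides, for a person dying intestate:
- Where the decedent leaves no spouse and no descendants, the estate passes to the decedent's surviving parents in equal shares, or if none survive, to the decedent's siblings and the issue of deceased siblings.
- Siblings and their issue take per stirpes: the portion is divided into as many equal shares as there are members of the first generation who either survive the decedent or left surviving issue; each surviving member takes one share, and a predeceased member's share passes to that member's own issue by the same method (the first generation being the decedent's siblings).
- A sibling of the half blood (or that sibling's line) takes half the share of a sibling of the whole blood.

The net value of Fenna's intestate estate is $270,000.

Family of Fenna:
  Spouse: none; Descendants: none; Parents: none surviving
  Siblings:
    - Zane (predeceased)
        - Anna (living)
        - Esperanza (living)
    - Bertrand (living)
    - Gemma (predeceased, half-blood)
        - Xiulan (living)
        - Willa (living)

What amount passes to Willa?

The entire $270,000 passes to the siblings and their issue.
Counting each half-blood sibling's line as half a unit, there are 5/2 units in $270,000, so one unit is $108,000. Whole-blood lines (Zane and Bertrand) take $108,000 each; half-blood lines (Gemma) take $54,000 each.
Zane's share ($108,000) is divided into 2 shares of $54,000: Anna and Esperanza each take $54,000.
Gemma's share ($54,000) is divided into 2 shares of $27,000: Xiulan and Willa each take $27,000.

Willa receives $27,000.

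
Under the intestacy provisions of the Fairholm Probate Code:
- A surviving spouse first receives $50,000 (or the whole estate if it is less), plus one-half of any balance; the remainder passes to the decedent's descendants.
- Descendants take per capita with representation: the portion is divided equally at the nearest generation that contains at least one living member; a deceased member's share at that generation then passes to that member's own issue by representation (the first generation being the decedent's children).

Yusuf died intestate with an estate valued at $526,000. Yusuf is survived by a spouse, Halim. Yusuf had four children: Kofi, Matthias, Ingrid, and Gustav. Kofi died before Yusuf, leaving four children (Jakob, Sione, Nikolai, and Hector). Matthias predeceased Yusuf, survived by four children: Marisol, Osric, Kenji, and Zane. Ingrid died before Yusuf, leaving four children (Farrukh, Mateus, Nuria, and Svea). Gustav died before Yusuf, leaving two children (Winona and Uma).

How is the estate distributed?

Halim: $288,000; Jakob: $17,000; Sione: $17,000; Nikolai: $17,000; Hector: $17,000; Marisol: $17,000; Osric: $17,000; Kenji: $17,000; Zane: $17,000; Farrukh: $17,000; Mateus: $17,000; Nuria: $17,000; Svea: $17,000; Winona: $17,000; Uma: $17,000

Halim first takes $50,000, leaving a balance of $476,000. Halim then takes one-half of the balance ($238,000), for a total of $288,000. The remaining $238,000 passes to the descendants.
No child survives, so the initial division is made at the grandchildren's generation.
The descendants' portion ($238,000) is divided into 14 shares of $17,000: Jakob, Sione, Nikolai, Hector, Marisol, Osric, Kenji, Zane, Farrukh, Mateus, Nuria, Svea, Winona, and Uma each take $17,000.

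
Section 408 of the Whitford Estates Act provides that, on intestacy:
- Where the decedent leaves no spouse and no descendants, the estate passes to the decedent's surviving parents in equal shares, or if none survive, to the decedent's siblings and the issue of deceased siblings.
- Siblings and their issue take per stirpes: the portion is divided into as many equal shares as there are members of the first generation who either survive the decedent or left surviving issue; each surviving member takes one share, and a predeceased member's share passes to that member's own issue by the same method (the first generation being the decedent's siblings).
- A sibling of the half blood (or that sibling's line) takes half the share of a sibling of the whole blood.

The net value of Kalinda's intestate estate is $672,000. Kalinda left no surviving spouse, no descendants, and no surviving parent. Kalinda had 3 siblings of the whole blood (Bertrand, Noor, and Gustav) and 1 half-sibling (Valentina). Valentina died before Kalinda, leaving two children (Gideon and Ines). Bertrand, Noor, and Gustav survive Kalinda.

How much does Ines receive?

The entire $672,000 passes to the siblings and their issue.
Counting each half-blood sibling's line as half a unit, there are 7/2 units in $672,000, so one unit is $192,000. Whole-blood lines (Bertrand, Noor, and Gustav) take $192,000 each; half-blood lines (Valentina) take $96,000 each.
Valentina's share ($96,000) is divided into 2 shares of $48,000: Gideon and Ines each take $48,000.

Ines receives $48,000.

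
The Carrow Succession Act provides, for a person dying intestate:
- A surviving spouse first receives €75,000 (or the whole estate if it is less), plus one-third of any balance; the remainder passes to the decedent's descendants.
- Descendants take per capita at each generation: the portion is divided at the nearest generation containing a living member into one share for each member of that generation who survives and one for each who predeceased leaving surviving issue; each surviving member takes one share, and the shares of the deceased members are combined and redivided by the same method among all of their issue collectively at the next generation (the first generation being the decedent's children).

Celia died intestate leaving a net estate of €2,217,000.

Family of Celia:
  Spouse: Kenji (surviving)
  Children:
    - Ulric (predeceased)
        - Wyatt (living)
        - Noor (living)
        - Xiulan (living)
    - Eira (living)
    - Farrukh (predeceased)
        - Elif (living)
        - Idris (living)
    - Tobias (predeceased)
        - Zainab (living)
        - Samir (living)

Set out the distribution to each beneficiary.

Kenji: €789,000; Wyatt: €153,000; Noor: €153,000; Xiulan: €153,000; Eira: €357,000; Elif: €153,000; Idris: €153,000; Zainab: €153,000; Samir: €153,000

Kenji first takes €75,000, leaving a balance of €2,142,000. Kenji then takes one-third of the balance (€714,000), for a total of €789,000. The remaining €1,428,000 passes to the descendants.
The descendants' portion (€1,428,000) is divided at the children's generation into 4 shares of €357,000. Eira takes €357,000. The 3 shares of the deceased (Ulric, Farrukh, and Tobias) are combined into a pool of €1,071,000.
That pool (€1,071,000) is divided at the grandchildren's generation equally among Wyatt, Noor, Xiulan, Elif, Idris, Zainab, and Samir: €153,000 each.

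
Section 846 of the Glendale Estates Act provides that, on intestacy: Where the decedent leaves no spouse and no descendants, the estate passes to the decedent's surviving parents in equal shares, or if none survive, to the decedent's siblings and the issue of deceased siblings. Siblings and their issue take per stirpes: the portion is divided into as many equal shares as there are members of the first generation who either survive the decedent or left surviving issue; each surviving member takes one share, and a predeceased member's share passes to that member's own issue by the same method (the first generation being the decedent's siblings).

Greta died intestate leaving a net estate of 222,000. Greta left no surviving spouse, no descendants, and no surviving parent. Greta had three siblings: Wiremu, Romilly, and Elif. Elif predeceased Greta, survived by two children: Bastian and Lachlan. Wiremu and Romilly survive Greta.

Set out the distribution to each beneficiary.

Wiremu: 74,000; Romilly: 74,000; Bastian: 37,000; Lachlan: 37,000

The entire 222,000 passes to the siblings and their issue.
That amount (222,000) is divided into 3 shares of 74,000: Wiremu and Romilly each take 74,000; Elif's 74,000 share passes to Elif's issue.
Elif's share (74,000) is divided into 2 shares of 37,000: Bastian and Lachlan each take 37,000.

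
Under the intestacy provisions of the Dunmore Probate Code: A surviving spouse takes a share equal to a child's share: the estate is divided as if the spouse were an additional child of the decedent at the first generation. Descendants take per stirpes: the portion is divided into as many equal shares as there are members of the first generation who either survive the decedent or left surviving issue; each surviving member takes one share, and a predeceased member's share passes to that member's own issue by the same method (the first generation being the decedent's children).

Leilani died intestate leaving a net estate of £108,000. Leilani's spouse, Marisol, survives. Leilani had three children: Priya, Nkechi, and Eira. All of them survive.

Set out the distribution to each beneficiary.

The spouse counts as an additional share at the children's level, so there are 4 primary shares of £27,000. Marisol takes one such share (£27,000).
The children's combined portion (£81,000) is divided into 3 shares of £27,000: Priya, Nkechi, and Eira each take £27,000.

Marisol: £27,000; Priya: £27,000; Nkechi: £27,000; Eira: £27,000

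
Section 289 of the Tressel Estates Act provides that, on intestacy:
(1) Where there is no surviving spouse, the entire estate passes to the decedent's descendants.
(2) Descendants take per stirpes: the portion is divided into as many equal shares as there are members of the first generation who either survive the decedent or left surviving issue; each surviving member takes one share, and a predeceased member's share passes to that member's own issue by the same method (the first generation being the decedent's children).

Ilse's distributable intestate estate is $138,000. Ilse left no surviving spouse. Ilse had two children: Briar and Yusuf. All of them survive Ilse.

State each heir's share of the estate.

Briar: $69,000; Yusuf: $69,000

The entire $138,000 passes to the descendants.
That amount ($138,000) is divided into 2 shares of $69,000: Briar and Yusuf each take $69,000.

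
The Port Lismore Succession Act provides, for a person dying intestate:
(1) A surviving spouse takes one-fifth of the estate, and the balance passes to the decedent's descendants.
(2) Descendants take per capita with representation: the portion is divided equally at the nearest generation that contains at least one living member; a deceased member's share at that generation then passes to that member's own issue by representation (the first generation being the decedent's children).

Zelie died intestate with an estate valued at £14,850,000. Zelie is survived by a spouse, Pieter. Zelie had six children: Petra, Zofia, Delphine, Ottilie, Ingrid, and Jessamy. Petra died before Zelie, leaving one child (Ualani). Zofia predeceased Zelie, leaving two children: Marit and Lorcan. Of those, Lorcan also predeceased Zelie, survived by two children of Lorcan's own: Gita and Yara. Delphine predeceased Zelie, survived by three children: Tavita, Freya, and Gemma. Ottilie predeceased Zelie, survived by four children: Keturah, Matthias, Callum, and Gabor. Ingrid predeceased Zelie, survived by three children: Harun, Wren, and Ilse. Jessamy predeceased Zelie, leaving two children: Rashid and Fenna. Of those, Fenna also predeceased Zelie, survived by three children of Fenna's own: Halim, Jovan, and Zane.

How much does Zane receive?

Pieter takes one-fifth of £14,850,000 = £2,970,000. The remaining £11,880,000 passes to the descendants.
No child survives, so the initial division is made at the grandchildren's generation.
The descendants' portion (£11,880,000) is divided into 15 shares of £792,000: Ualani, Marit, Tavita, Freya, Gemma, Keturah, Matthias, Callum, Gabor, Harun, Wren, Ilse, and Rashid each take £792,000; Lorcan's £792,000 share passes to Lorcan's issue; Fenna's £792,000 share passes to Fenna's issue.
Lorcan's share (£792,000) is divided into 2 shares of £396,000: Gita and Yara each take £396,000.
Fenna's share (£792,000) is divided into 3 shares of £264,000: Halim, Jovan, and Zane each take £264,000.

Zane receives £264,000.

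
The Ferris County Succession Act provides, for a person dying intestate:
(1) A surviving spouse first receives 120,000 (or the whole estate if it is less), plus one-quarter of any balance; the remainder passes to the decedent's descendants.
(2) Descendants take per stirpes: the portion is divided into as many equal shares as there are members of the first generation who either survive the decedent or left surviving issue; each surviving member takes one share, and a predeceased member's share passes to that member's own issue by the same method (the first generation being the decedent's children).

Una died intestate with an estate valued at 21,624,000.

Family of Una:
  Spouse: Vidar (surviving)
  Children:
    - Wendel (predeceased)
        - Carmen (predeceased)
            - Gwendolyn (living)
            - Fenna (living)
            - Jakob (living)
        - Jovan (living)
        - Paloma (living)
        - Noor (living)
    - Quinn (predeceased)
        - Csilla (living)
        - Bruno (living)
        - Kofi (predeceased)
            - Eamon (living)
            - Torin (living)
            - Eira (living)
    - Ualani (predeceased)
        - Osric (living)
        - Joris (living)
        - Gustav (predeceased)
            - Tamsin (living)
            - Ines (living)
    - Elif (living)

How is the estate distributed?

Vidar first takes 120,000, leaving a balance of 21,504,000. Vidar then takes one-quarter of the balance (5,376,000), for a total of 5,496,000. The remaining 16,128,000 passes to the descendants.
The descendants' portion (16,128,000) is divided into 4 shares of 4,032,000: Elif takes 4,032,000; Wendel's 4,032,000 share passes to Wendel's issue; Quinn's 4,032,000 share passes to Quinn's issue; Ualani's 4,032,000 share passes to Ualani's issue.
Wendel's share (4,032,000) is divided into 4 shares of 1,008,000: Jovan, Paloma, and Noor each take 1,008,000; Carmen's 1,008,000 share passes to Carmen's issue.
Carmen's share (1,008,000) is divided into 3 shares of 336,000: Gwendolyn, Fenna, and Jakob each take 336,000.
Quinn's share (4,032,000) is divided into 3 shares of 1,344,000: Csilla and Bruno each take 1,344,000; Kofi's 1,344,000 share passes to Kofi's issue.
Kofi's share (1,344,000) is divided into 3 shares of 448,000: Eamon, Torin, and Eira each take 448,000.
Ualani's share (4,032,000) is divided into 3 shares of 1,344,000: Osric and Joris each take 1,344,000; Gustav's 1,344,000 share passes to Gustav's issue.
Gustav's share (1,344,000) is divided into 2 shares of 672,000: Tamsin and Ines each take 672,000.

Vidar: 5,496,000; Gwendolyn: 336,000; Fenna: 336,000; Jakob: 336,000; Jovan: 1,008,000; Paloma: 1,008,000; Noor: 1,008,000; Csilla: 1,344,000; Bruno: 1,344,000; Eamon: 448,000; Torin: 448,000; Eira: 448,000; Osric: 1,344,000; Joris: 1,344,000; Tamsin: 672,000; Ines: 672,000; Elif: 4,032,000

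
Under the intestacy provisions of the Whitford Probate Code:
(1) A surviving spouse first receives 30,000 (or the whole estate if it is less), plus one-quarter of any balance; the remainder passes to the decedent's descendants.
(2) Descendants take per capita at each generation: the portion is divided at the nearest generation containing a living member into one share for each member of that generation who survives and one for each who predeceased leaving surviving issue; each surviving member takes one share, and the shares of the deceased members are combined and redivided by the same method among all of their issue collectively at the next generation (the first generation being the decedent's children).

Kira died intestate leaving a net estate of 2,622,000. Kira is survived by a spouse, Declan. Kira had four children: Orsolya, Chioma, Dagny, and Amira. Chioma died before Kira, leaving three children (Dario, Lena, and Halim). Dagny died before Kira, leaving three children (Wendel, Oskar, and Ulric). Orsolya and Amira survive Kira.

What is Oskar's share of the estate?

Declan first takes 30,000, leaving a balance of 2,592,000. Declan then takes one-quarter of the balance (648,000), for a total of 678,000. The remaining 1,944,000 passes to the descendants.
The descendants' portion (1,944,000) is divided at the children's generation into 4 shares of 486,000. Orsolya and Amira each take 486,000. The 2 shares of the deceased (Chioma and Dagny) are combined into a pool of 972,000.
That pool (972,000) is divided at the grandchildren's generation equally among Dario, Lena, Halim, Wendel, Oskar, and Ulric: 162,000 each.

Oskar receives 162,000.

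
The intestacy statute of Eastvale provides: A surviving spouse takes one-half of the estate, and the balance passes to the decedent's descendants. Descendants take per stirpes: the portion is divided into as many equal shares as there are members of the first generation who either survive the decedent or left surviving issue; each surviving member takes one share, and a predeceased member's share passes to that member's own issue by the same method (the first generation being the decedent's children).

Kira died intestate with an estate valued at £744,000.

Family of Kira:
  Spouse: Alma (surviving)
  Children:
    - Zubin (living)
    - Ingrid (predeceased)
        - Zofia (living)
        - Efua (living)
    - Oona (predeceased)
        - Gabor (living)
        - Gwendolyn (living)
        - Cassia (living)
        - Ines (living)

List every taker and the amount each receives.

Alma takes one-half of £744,000 = £372,000. The remaining £372,000 passes to the descendants.
The descendants' portion (£372,000) is divided into 3 shares of £124,000: Zubin takes £124,000; Ingrid's £124,000 share passes to Ingrid's issue; Oona's £124,000 share passes to Oona's issue.
Ingrid's share (£124,000) is divided into 2 shares of £62,000: Zofia and Efua each take £62,000.
Oona's share (£124,000) is divided into 4 shares of £31,000: Gabor, Gwendolyn, Cassia, and Ines each take £31,000.

Alma: £372,000; Zubin: £124,000; Zofia: £62,000; Efua: £62,000; Gabor: £31,000; Gwendolyn: £31,000; Cassia: £31,000; Ines: £31,000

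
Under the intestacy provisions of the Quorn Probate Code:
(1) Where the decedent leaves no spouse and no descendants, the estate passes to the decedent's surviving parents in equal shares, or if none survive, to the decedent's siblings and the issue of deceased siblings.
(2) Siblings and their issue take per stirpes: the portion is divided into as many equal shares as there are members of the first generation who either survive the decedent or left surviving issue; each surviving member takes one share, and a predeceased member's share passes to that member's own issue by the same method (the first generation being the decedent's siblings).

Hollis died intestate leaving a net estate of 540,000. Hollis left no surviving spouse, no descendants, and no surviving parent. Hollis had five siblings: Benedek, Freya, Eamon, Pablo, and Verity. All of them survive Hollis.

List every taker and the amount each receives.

Benedek: 108,000; Freya: 108,000; Eamon: 108,000; Pablo: 108,000; Verity: 108,000

The entire 540,000 passes to the siblings and their issue.
That amount (540,000) is divided into 5 shares of 108,000: Benedek, Freya, Eamon, Pablo, and Verity each take 108,000.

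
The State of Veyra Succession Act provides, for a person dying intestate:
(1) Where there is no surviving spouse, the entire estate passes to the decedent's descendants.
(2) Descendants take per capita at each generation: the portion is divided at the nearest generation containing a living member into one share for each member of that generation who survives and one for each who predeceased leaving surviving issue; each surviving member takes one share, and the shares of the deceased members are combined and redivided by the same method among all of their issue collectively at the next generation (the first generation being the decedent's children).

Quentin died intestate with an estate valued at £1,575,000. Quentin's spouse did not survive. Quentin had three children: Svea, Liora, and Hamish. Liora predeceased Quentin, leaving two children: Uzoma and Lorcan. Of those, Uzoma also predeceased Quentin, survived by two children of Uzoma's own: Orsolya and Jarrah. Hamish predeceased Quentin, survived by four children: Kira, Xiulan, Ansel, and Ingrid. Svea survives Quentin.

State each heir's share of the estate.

Svea: £525,000; Orsolya: £87,500; Jarrah: £87,500; Lorcan: £175,000; Kira: £175,000; Xiulan: £175,000; Ansel: £175,000; Ingrid: £175,000

The entire £1,575,000 passes to the descendants.
That amount (£1,575,000) is divided at the children's generation into 3 shares of £525,000. Svea takes £525,000. The 2 shares of the deceased (Liora and Hamish) are combined into a pool of £1,050,000.
That pool (£1,050,000) is divided at the grandchildren's generation into 6 shares of £175,000. Lorcan, Kira, Xiulan, Ansel, and Ingrid each take £175,000. The remaining share for the deceased Uzoma (£175,000) is carried to the next generation.
That pool (£175,000) is divided at the great-grandchildren's generation equally among Orsolya and Jarrah: £87,500 each.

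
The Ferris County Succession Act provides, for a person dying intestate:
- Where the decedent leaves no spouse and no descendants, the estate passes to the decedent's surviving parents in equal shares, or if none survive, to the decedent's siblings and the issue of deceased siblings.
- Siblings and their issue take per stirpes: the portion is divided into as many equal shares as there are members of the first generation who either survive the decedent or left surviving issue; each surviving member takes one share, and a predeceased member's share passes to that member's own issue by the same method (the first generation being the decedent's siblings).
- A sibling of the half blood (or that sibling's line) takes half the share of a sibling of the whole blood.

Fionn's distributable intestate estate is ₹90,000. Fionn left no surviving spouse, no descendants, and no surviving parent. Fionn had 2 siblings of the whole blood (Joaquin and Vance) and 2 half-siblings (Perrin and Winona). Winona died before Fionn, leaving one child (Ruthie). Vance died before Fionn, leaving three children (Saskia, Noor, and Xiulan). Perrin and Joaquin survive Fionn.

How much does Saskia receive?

The entire ₹90,000 passes to the siblings and their issue.
Counting each half-blood sibling's line as half a unit, there are 3 units in ₹90,000, so one unit is ₹30,000. Whole-blood lines (Joaquin and Vance) take ₹30,000 each; half-blood lines (Perrin and Winona) take ₹15,000 each.
Winona's share (₹15,000) passes entirely to Ruthie.
Vance's share (₹30,000) is divided into 3 shares of ₹10,000: Saskia, Noor, and Xiulan each take ₹10,000.

Saskia receives ₹10,000.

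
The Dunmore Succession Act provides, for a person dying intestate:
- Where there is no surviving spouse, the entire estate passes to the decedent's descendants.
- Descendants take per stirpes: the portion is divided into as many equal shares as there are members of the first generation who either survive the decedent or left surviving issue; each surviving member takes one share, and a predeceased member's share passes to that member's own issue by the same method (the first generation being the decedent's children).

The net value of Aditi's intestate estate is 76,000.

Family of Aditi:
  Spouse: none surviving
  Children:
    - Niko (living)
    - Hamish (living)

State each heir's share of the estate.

The entire 76,000 passes to the descendants.
That amount (76,000) is divided into 2 shares of 38,000: Niko and Hamish each take 38,000.

Niko: 38,000; Hamish: 38,000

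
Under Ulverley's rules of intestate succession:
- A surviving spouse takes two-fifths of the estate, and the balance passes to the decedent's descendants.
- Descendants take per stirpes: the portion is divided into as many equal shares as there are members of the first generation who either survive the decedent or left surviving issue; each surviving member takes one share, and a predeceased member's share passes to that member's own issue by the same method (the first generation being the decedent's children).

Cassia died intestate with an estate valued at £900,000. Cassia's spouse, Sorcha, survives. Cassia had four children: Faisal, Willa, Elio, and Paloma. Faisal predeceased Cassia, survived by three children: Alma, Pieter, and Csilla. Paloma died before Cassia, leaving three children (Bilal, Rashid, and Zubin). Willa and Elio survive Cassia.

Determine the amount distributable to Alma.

Sorcha takes two-fifths of £900,000 = £360,000. The remaining £540,000 passes to the descendants.
The descendants' portion (£540,000) is divided into 4 shares of £135,000: Willa and Elio each take £135,000; Faisal's £135,000 share passes to Faisal's issue; Paloma's £135,000 share passes to Paloma's issue.
Faisal's share (£135,000) is divided into 3 shares of £45,000: Alma, Pieter, and Csilla each take £45,000.
Paloma's share (£135,000) is divided into 3 shares of £45,000: Bilal, Rashid, and Zubin each take £45,000.

Alma receives £45,000.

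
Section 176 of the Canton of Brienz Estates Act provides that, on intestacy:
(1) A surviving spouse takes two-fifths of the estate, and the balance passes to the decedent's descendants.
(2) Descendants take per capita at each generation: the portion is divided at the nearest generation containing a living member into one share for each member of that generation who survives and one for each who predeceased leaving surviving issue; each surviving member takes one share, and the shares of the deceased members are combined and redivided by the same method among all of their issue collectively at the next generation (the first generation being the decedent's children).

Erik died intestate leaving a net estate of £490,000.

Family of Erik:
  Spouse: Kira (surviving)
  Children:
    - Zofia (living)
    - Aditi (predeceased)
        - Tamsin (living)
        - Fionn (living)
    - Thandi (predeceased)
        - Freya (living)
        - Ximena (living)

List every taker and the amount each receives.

Kira: £196,000; Zofia: £98,000; Tamsin: £49,000; Fionn: £49,000; Freya: £49,000; Ximena: £49,000

Kira takes two-fifths of £490,000 = £196,000. The remaining £294,000 passes to the descendants.
The descendants' portion (£294,000) is divided at the children's generation into 3 shares of £98,000. Zofia takes £98,000. The 2 shares of the deceased (Aditi and Thandi) are combined into a pool of £196,000.
That pool (£196,000) is divided at the grandchildren's generation equally among Tamsin, Fionn, Freya, and Ximena: £49,000 each.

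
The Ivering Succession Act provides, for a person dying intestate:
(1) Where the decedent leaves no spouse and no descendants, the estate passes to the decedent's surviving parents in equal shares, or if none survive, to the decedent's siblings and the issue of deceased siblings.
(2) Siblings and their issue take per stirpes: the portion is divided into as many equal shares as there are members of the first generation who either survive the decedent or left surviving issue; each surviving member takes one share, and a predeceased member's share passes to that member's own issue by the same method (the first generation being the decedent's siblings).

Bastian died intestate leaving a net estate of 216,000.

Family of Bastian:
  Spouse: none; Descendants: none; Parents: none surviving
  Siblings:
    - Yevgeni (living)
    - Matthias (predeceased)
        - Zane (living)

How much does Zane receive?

The entire 216,000 passes to the siblings and their issue.
That amount (216,000) is divided into 2 shares of 108,000: Yevgeni takes 108,000; Matthias's 108,000 share passes to Matthias's issue.
Matthias's share (108,000) passes entirely to Zane.

Zane receives 108,000.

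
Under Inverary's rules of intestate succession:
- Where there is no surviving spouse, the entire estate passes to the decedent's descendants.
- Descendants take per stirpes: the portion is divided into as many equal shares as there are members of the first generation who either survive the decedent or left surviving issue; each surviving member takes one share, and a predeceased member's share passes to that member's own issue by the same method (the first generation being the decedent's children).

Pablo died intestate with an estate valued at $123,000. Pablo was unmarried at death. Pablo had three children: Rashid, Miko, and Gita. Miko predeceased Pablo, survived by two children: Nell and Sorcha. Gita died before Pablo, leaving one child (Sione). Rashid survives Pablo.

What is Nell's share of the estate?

The entire $123,000 passes to the descendants.
That amount ($123,000) is divided into 3 shares of $41,000: Rashid takes $41,000; Miko's $41,000 share passes to Miko's issue; Gita's $41,000 share passes to Gita's issue.
Miko's share ($41,000) is divided into 2 shares of $20,500: Nell and Sorcha each take $20,500.
Gita's share ($41,000) passes entirely to Sione.

Nell receives $20,500.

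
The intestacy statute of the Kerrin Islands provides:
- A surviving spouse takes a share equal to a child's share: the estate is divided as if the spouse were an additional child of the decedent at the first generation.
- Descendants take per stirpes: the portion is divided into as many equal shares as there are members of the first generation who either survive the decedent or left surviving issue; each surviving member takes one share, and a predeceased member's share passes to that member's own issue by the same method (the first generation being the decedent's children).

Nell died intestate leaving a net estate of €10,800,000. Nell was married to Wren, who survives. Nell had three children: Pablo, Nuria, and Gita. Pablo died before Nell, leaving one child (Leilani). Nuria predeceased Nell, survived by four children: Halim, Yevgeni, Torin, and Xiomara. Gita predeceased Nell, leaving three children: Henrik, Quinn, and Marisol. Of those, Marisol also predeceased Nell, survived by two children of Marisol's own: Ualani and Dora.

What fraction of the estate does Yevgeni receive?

Yevgeni receives 1/16 of the estate.

The spouse counts as an additional share at the children's level, so there are 4 primary shares of €2,700,000. Wren takes one such share (€2,700,000).
The children's combined portion (€8,100,000) is divided into 3 shares of €2,700,000: Pablo's €2,700,000 share passes to Pablo's issue; Nuria's €2,700,000 share passes to Nuria's issue; Gita's €2,700,000 share passes to Gita's issue.
Pablo's share (€2,700,000) passes entirely to Leilani.
Nuria's share (€2,700,000) is divided into 4 shares of €675,000: Halim, Yevgeni, Torin, and Xiomara each take €675,000.
Gita's share (€2,700,000) is divided into 3 shares of €900,000: Henrik and Quinn each take €900,000; Marisol's €900,000 share passes to Marisol's issue.
Marisol's share (€900,000) is divided into 2 shares of €450,000: Ualani and Dora each take €450,000.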